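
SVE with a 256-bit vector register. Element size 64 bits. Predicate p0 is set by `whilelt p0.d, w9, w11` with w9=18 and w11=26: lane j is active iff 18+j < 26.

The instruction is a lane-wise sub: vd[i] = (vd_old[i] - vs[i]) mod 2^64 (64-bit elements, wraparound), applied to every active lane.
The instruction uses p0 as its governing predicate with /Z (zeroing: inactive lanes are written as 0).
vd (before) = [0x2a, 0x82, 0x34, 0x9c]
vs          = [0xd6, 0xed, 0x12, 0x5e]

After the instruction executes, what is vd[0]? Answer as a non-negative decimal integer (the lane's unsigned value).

vd[0] = 18446744073709551444

register lanes = 256/64 = 4
whilelt: lane j active iff 18+j < 26 → j < 8 → 4 active
[0] sub(0x2a,0xd6) = 0xffffffffffffff54
[1] sub(0x82,0xed) = 0xffffffffffffff95
[2] sub(0x34,0x12) = 0x22
[3] sub(0x9c,0x5e) = 0x3e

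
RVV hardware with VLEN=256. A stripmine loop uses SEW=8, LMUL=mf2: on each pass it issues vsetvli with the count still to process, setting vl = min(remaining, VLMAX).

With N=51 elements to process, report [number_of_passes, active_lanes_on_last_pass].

[iterations, last_vl] = [4, 3]

VLMAX = VLEN×LMUL/SEW = 256×1/2/8 = 16
N=51: ⌈51/16⌉ = 4 iters; last vl = 51 − 3×16 = 3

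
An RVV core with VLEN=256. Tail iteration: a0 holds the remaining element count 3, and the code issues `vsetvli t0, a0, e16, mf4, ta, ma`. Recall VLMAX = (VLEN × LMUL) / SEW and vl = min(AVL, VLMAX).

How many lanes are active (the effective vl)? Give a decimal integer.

VLMAX = (256 × 1/4) / 16 = 4 lanes
vl = min(AVL, VLMAX) = min(3, 4) = 3

vl = 3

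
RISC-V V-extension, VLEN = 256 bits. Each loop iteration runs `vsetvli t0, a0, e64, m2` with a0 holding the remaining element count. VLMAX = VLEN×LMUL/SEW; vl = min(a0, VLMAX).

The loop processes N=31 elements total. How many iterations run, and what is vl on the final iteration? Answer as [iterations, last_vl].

[iterations, last_vl] = [4, 7]

lanes per group: 256·2/64 = 8
N=31: ⌈31/8⌉ = 4 iters; last vl = 31 − 3×8 = 7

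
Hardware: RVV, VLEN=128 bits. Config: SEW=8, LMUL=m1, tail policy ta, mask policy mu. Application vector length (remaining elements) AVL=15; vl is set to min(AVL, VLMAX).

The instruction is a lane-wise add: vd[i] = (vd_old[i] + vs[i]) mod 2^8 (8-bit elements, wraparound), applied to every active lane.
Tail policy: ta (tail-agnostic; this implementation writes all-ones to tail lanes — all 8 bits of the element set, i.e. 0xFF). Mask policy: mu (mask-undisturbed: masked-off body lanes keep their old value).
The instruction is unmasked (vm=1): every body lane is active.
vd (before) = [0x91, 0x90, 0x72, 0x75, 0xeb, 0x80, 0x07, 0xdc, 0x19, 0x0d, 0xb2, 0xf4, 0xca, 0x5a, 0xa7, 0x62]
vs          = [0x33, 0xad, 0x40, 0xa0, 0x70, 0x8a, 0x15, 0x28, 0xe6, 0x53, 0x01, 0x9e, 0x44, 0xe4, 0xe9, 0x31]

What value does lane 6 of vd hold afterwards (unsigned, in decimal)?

vd[6] = 28

lanes per group: 128·1/8 = 16
vl = min(AVL, VLMAX) = min(15, 16) = 15
  i=0: add(0x91,0x33) → 196
  i=1: add(0x90,0xad) → 61
  i=2: add(0x72,0x40) → 178
  i=3: add(0x75,0xa0) → 21
  i=4: add(0xeb,0x70) → 91
  i=5: add(0x80,0x8a) → 10
  i=6: add(0x07,0x15) → 28
  i=7: add(0xdc,0x28) → 4
  i=8: add(0x19,0xe6) → 255
  i=9: add(0x0d,0x53) → 96
  i=10: add(0xb2,0x01) → 179
  i=11: add(0xf4,0x9e) → 146
  i=12: add(0xca,0x44) → 14
  i=13: add(0x5a,0xe4) → 62
  i=14: add(0xa7,0xe9) → 144
  i=15: tail/ones → 255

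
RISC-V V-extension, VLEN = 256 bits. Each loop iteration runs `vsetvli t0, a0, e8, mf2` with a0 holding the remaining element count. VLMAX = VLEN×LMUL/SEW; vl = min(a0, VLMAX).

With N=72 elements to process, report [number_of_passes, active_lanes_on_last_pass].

VLMAX = (256 × 1/2) / 8 = 16 lanes
72 elements at 16/iter → 5 passes, remainder 8 on the last

[iterations, last_vl] = [5, 8]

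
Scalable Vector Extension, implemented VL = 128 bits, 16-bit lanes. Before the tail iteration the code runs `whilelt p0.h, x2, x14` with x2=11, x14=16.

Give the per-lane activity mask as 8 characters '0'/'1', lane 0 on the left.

predicate = 11111000

register lanes = 128/16 = 8
active while 11+j < 16, i.e. j ∈ [0,5) capped at 8 ⇒ 5
bits (lane 0 leftmost): 11111000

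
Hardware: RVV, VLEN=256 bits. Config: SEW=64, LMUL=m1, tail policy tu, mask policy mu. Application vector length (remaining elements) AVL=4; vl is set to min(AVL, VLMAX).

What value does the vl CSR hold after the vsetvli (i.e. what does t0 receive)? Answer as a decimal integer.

vl = 4

lanes per group: 256·1/64 = 4
vl = min(AVL, VLMAX) = min(4, 4) = 4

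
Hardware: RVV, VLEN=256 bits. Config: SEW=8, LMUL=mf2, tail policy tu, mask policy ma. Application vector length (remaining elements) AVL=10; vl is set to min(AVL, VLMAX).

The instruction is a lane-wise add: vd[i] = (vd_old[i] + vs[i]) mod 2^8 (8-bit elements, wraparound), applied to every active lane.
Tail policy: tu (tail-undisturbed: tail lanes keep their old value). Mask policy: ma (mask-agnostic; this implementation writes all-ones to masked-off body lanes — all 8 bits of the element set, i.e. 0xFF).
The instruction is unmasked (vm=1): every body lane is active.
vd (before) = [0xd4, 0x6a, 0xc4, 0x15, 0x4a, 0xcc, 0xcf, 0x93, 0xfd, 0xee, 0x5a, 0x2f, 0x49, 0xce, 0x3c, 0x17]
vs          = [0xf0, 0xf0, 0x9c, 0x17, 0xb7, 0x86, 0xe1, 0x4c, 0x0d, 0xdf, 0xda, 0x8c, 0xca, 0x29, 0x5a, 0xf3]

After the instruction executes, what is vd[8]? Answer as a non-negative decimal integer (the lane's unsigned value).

vd[8] = 10

lanes per group: 256·1/2/8 = 16
vl ← min(10, 16) = 10
lane  0: add(0xd4,0xf0) ⇒ 0xc4
lane  1: add(0x6a,0xf0) ⇒ 0x5a
lane  2: add(0xc4,0x9c) ⇒ 0x60
lane  3: add(0x15,0x17) ⇒ 0x2c
lane  4: add(0x4a,0xb7) ⇒ 0x01
lane  5: add(0xcc,0x86) ⇒ 0x52
lane  6: add(0xcf,0xe1) ⇒ 0xb0
lane  7: add(0x93,0x4c) ⇒ 0xdf
lane  8: add(0xfd,0x0d) ⇒ 0x0a
lane  9: add(0xee,0xdf) ⇒ 0xcd
lane 10: tail/keep ⇒ 0x5a
lane 11: tail/keep ⇒ 0x2f
lane 12: tail/keep ⇒ 0x49
lane 13: tail/keep ⇒ 0xce
lane 14: tail/keep ⇒ 0x3c
lane 15: tail/keep ⇒ 0x17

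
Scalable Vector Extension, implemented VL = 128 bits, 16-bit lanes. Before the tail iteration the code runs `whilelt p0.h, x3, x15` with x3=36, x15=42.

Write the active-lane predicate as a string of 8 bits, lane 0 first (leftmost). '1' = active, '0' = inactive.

predicate = 11111100

lane count: 128 div 16 = 8
active while 36+j < 42, i.e. j ∈ [0,6) capped at 8 ⇒ 6
bits (lane 0 leftmost): 11111100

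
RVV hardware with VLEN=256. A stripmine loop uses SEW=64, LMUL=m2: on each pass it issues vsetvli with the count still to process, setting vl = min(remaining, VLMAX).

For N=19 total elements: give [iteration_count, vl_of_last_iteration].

[iterations, last_vl] = [3, 3]

lanes per group: 256·2/64 = 8
19 elements at 8/iter → 3 passes, remainder 3 on the last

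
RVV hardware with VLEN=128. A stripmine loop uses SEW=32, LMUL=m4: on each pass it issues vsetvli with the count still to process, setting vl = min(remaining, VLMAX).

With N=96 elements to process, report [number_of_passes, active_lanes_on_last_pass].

[iterations, last_vl] = [6, 16]

lanes per group: 128·4/32 = 16
96 elements at 16/iter → 6 passes, remainder 16 on the last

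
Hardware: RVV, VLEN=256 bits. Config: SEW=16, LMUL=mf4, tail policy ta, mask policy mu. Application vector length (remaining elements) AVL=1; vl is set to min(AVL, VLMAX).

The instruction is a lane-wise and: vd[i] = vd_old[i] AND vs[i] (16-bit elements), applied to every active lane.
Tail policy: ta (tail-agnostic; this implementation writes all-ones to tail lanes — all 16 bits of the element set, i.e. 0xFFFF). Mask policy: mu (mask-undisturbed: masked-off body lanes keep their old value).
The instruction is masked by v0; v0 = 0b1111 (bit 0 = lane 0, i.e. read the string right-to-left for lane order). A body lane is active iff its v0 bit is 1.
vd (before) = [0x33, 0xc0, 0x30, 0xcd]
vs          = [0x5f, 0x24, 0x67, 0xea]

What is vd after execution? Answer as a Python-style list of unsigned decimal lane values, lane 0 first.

vd = [19, 65535, 65535, 65535]

VLMAX = (256 × 1/4) / 16 = 4 lanes
vl = min(AVL, VLMAX) = min(1, 4) = 1
  i=0: and(0x33,0x5f) → 19
  i=1: tail/ones → 65535
  i=2: tail/ones → 65535
  i=3: tail/ones → 65535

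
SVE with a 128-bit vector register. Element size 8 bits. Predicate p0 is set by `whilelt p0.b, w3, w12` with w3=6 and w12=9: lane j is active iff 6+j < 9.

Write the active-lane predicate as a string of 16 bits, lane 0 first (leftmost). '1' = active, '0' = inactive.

register lanes = 128/8 = 16
whilelt: lane j active iff 6+j < 9 → j < 3 → 3 active
bits (lane 0 leftmost): 1110000000000000

predicate = 1110000000000000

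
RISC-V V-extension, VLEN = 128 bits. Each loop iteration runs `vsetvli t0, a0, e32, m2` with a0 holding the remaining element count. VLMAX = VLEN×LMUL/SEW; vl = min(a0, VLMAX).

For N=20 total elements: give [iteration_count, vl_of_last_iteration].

VLMAX = VLEN×LMUL/SEW = 128×2/32 = 8
20 elements at 8/iter → 3 passes, remainder 4 on the last

[iterations, last_vl] = [3, 4]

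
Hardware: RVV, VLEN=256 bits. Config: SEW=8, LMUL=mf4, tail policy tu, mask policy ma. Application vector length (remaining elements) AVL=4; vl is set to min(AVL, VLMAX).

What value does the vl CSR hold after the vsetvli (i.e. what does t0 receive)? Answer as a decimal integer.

vl = 4

lanes per group: 256·1/4/8 = 8
vl ← min(4, 8) = 4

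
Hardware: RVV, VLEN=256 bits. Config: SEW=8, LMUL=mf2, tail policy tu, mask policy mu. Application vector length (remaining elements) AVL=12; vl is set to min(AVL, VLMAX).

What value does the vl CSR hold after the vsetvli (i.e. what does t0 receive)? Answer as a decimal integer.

vl = 12

VLMAX = (256 × 1/2) / 8 = 16 lanes
vl = min(AVL, VLMAX) = min(12, 16) = 12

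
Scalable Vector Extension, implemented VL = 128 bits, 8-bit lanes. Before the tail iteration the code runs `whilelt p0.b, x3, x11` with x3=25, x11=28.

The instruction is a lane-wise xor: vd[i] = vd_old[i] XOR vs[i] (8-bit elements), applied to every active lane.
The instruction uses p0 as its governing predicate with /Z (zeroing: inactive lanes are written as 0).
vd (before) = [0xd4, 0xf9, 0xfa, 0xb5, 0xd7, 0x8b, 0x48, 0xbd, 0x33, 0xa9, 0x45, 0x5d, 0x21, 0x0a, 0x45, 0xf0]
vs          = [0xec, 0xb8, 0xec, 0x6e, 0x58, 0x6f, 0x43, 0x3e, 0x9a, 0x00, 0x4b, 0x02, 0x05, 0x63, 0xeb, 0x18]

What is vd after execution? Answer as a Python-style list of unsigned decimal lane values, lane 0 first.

register lanes = 128/8 = 16
active while 25+j < 28, i.e. j ∈ [0,3) capped at 16 ⇒ 3
[0] xor(0xd4,0xec) = 0x38
[1] xor(0xf9,0xb8) = 0x41
[2] xor(0xfa,0xec) = 0x16
[3] tail/zero = 0x00
[4] tail/zero = 0x00
[5] tail/zero = 0x00
[6] tail/zero = 0x00
[7] tail/zero = 0x00
[8] tail/zero = 0x00
[9] tail/zero = 0x00
[10] tail/zero = 0x00
[11] tail/zero = 0x00
[12] tail/zero = 0x00
[13] tail/zero = 0x00
[14] tail/zero = 0x00
[15] tail/zero = 0x00

vd = [56, 65, 22, 0, 0, 0, 0, 0, 0, 0, 0, 0, 0, 0, 0, 0]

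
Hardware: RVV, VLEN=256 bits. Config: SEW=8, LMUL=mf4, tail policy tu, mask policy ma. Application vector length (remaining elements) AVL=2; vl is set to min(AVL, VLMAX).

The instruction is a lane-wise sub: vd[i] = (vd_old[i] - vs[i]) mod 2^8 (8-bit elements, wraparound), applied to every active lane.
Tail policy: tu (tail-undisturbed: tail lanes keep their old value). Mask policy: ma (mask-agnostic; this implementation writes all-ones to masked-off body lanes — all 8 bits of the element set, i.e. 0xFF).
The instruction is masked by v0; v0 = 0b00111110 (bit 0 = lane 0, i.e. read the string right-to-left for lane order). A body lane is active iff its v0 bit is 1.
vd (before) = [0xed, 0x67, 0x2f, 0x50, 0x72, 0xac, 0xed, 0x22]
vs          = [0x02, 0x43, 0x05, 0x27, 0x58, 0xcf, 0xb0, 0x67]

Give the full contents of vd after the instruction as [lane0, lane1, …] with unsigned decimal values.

vd = [255, 36, 47, 80, 114, 172, 237, 34]

lanes per group: 256·1/4/8 = 8
vl = min(AVL, VLMAX) = min(2, 8) = 2
[0] mask-off/ones = 0xff
[1] sub(0x67,0x43) = 0x24
[2] tail/keep = 0x2f
[3] tail/keep = 0x50
[4] tail/keep = 0x72
[5] tail/keep = 0xac
[6] tail/keep = 0xed
[7] tail/keep = 0x22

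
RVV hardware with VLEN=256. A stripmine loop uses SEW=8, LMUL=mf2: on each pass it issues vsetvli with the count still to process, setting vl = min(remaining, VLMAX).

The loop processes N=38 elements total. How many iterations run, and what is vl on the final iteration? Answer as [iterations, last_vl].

[iterations, last_vl] = [3, 6]

lanes per group: 256·1/2/8 = 16
iterations = ceil(38/16) = 3; final-pass vl = 6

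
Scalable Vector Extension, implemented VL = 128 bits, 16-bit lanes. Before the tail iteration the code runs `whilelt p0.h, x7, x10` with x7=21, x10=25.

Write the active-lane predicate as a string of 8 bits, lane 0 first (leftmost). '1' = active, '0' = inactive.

lane count: 128 div 16 = 8
p0[j] = (21+j < 25); true for j=0..3 → 4 lanes set
bits (lane 0 leftmost): 11110000

predicate = 11110000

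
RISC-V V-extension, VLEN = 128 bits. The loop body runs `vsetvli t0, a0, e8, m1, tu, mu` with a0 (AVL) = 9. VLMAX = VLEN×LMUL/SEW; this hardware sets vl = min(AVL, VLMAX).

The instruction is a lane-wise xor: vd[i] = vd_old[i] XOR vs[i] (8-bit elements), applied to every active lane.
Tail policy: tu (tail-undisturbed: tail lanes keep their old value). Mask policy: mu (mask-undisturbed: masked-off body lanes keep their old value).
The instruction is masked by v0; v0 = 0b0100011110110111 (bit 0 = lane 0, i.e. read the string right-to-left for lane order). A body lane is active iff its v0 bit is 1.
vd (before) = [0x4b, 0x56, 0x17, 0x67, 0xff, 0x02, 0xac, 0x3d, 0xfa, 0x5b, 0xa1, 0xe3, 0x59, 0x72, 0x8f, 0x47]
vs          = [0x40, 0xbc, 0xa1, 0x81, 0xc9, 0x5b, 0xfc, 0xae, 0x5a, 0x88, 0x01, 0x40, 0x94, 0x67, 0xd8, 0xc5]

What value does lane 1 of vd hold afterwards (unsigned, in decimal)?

vd[1] = 234

VLMAX = VLEN×LMUL/SEW = 128×1/8 = 16
AVL=9 ≤ VLMAX=16, so vl = 9
[0] xor(0x4b,0x40) = 0x0b
[1] xor(0x56,0xbc) = 0xea
[2] xor(0x17,0xa1) = 0xb6
[3] mask-off/keep = 0x67
[4] xor(0xff,0xc9) = 0x36
[5] xor(0x02,0x5b) = 0x59
[6] mask-off/keep = 0xac
[7] xor(0x3d,0xae) = 0x93
[8] xor(0xfa,0x5a) = 0xa0
[9] tail/keep = 0x5b
[10] tail/keep = 0xa1
[11] tail/keep = 0xe3
[12] tail/keep = 0x59
[13] tail/keep = 0x72
[14] tail/keep = 0x8f
[15] tail/keep = 0x47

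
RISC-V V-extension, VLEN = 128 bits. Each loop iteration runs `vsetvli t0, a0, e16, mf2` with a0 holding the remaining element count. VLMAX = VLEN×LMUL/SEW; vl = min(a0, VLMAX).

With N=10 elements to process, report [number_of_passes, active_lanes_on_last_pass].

[iterations, last_vl] = [3, 2]

VLMAX = VLEN×LMUL/SEW = 128×1/2/16 = 4
N=10: ⌈10/4⌉ = 3 iters; last vl = 10 − 2×4 = 2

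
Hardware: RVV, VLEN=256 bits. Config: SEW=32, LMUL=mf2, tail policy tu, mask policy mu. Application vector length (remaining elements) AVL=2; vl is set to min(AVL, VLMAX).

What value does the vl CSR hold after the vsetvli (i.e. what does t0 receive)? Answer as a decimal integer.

VLMAX = (256 × 1/2) / 32 = 4 lanes
vl ← min(2, 4) = 2

vl = 2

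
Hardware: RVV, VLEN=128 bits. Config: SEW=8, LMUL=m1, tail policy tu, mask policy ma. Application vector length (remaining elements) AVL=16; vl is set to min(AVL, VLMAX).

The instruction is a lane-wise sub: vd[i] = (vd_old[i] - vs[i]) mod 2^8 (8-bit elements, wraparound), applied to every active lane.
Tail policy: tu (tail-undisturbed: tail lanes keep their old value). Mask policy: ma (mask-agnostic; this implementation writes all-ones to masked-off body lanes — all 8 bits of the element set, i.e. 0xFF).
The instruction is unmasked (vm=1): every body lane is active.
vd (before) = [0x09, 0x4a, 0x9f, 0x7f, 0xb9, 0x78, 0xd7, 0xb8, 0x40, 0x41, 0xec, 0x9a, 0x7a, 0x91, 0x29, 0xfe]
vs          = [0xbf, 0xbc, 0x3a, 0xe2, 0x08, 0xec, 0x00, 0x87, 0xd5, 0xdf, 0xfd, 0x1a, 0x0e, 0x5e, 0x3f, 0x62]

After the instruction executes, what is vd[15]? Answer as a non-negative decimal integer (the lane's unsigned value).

vd[15] = 156

VLMAX = (128 × 1) / 8 = 16 lanes
vl = min(AVL, VLMAX) = min(16, 16) = 16
  i=0: sub(0x09,0xbf) → 74
  i=1: sub(0x4a,0xbc) → 142
  i=2: sub(0x9f,0x3a) → 101
  i=3: sub(0x7f,0xe2) → 157
  i=4: sub(0xb9,0x08) → 177
  i=5: sub(0x78,0xec) → 140
  i=6: sub(0xd7,0x00) → 215
  i=7: sub(0xb8,0x87) → 49
  i=8: sub(0x40,0xd5) → 107
  i=9: sub(0x41,0xdf) → 98
  i=10: sub(0xec,0xfd) → 239
  i=11: sub(0x9a,0x1a) → 128
  i=12: sub(0x7a,0x0e) → 108
  i=13: sub(0x91,0x5e) → 51
  i=14: sub(0x29,0x3f) → 234
  i=15: sub(0xfe,0x62) → 156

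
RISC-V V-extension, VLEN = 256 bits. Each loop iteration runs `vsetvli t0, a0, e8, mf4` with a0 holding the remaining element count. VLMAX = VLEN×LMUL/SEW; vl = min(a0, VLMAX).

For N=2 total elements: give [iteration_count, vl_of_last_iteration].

[iterations, last_vl] = [1, 2]

VLMAX = (256 × 1/4) / 8 = 8 lanes
N=2: ⌈2/8⌉ = 1 iters; last vl = 2 − 0×8 = 2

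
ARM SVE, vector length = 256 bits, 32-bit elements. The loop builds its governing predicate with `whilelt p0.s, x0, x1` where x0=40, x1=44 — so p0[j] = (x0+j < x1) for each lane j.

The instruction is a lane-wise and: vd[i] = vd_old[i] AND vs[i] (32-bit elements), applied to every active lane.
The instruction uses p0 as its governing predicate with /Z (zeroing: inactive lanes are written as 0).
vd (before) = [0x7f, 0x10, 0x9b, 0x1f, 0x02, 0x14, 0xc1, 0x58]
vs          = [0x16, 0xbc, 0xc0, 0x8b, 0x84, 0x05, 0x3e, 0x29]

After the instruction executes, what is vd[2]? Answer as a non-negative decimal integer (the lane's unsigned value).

vd[2] = 128

256-bit reg / 32-bit elem → 8 lanes
whilelt: lane j active iff 40+j < 44 → j < 4 → 4 active
  i=0: and(0x7f,0x16) → 22
  i=1: and(0x10,0xbc) → 16
  i=2: and(0x9b,0xc0) → 128
  i=3: and(0x1f,0x8b) → 11
  i=4: tail/zero → 0
  i=5: tail/zero → 0
  i=6: tail/zero → 0
  i=7: tail/zero → 0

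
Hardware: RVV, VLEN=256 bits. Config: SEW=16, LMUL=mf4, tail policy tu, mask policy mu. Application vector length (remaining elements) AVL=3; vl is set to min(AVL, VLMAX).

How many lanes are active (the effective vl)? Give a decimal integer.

lanes per group: 256·1/4/16 = 4
vl ← min(3, 4) = 3

vl = 3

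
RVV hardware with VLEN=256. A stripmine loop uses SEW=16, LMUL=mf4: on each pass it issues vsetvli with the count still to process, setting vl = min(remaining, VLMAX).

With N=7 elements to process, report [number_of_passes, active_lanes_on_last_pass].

[iterations, last_vl] = [2, 3]

VLMAX = (256 × 1/4) / 16 = 4 lanes
7 elements at 4/iter → 2 passes, remainder 3 on the last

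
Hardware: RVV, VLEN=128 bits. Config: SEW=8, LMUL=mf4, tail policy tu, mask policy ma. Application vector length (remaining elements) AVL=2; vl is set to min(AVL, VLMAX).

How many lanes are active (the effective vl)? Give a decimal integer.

vl = 2

VLMAX = VLEN×LMUL/SEW = 128×1/4/8 = 4
vl ← min(2, 4) = 2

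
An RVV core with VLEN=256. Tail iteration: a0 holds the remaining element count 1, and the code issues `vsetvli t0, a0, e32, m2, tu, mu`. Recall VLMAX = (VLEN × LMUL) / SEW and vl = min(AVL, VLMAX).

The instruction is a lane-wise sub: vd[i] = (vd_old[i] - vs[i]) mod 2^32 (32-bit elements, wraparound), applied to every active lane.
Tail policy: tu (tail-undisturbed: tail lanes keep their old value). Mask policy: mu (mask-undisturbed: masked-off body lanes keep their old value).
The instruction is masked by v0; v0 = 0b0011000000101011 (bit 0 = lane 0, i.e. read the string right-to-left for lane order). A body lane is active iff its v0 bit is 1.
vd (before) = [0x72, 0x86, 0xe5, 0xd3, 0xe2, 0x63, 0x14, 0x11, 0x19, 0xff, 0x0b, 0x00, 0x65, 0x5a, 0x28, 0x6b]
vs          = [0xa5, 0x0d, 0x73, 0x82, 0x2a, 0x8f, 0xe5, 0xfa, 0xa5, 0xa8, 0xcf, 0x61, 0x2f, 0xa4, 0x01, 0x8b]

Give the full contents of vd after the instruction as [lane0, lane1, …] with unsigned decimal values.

vd = [4294967245, 134, 229, 211, 226, 99, 20, 17, 25, 255, 11, 0, 101, 90, 40, 107]

VLMAX = (256 × 2) / 32 = 16 lanes
AVL=1 ≤ VLMAX=16, so vl = 1
lane  0: sub(0x72,0xa5) ⇒ 0xffffffcd
lane  1: tail/keep ⇒ 0x86
lane  2: tail/keep ⇒ 0xe5
lane  3: tail/keep ⇒ 0xd3
lane  4: tail/keep ⇒ 0xe2
lane  5: tail/keep ⇒ 0x63
lane  6: tail/keep ⇒ 0x14
lane  7: tail/keep ⇒ 0x11
lane  8: tail/keep ⇒ 0x19
lane  9: tail/keep ⇒ 0xff
lane 10: tail/keep ⇒ 0x0b
lane 11: tail/keep ⇒ 0x00
lane 12: tail/keep ⇒ 0x65
lane 13: tail/keep ⇒ 0x5a
lane 14: tail/keep ⇒ 0x28
lane 15: tail/keep ⇒ 0x6b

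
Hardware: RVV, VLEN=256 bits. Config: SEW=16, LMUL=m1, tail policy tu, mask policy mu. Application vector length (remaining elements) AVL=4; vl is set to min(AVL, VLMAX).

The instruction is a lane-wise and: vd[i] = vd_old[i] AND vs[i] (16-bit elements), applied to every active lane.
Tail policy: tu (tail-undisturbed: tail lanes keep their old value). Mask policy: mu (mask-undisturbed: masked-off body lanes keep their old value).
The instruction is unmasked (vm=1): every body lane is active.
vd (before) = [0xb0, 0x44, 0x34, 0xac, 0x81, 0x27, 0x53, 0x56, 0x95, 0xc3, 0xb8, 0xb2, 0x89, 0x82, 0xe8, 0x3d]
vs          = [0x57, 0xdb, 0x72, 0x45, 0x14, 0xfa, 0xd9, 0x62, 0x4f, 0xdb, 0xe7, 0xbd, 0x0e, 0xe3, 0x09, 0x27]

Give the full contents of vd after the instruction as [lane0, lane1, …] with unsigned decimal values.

VLMAX = (256 × 1) / 16 = 16 lanes
vl = min(AVL, VLMAX) = min(4, 16) = 4
vd[0] and(0xb0,0x57) -> 0x10
vd[1] and(0x44,0xdb) -> 0x40
vd[2] and(0x34,0x72) -> 0x30
vd[3] and(0xac,0x45) -> 0x04
vd[4] tail/keep -> 0x81
vd[5] tail/keep -> 0x27
vd[6] tail/keep -> 0x53
vd[7] tail/keep -> 0x56
vd[8] tail/keep -> 0x95
vd[9] tail/keep -> 0xc3
vd[10] tail/keep -> 0xb8
vd[11] tail/keep -> 0xb2
vd[12] tail/keep -> 0x89
vd[13] tail/keep -> 0x82
vd[14] tail/keep -> 0xe8
vd[15] tail/keep -> 0x3d

vd = [16, 64, 48, 4, 129, 39, 83, 86, 149, 195, 184, 178, 137, 130, 232, 61]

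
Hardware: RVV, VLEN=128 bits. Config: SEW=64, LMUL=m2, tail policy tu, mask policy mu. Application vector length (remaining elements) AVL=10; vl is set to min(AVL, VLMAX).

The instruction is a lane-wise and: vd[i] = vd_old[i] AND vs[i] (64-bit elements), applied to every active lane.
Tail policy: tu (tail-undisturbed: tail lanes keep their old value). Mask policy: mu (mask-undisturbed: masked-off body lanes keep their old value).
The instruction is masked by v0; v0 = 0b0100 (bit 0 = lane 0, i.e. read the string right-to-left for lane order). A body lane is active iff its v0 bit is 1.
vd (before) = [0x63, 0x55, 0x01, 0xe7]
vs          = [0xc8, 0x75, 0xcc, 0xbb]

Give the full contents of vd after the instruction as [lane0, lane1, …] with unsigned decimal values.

vd = [99, 85, 0, 231]

VLMAX = (128 × 2) / 64 = 4 lanes
AVL=10 > VLMAX=4, so vl = 4
vd[0] mask-off/keep -> 0x63
vd[1] mask-off/keep -> 0x55
vd[2] and(0x01,0xcc) -> 0x00
vd[3] mask-off/keep -> 0xe7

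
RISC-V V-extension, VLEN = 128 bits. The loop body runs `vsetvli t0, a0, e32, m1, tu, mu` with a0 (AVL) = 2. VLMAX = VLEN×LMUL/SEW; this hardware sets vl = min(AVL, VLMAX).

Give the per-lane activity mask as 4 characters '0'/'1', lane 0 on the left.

VLMAX = VLEN×LMUL/SEW = 128×1/32 = 4
AVL=2 ≤ VLMAX=4, so vl = 2
bits (lane 0 leftmost): 1100

predicate = 1100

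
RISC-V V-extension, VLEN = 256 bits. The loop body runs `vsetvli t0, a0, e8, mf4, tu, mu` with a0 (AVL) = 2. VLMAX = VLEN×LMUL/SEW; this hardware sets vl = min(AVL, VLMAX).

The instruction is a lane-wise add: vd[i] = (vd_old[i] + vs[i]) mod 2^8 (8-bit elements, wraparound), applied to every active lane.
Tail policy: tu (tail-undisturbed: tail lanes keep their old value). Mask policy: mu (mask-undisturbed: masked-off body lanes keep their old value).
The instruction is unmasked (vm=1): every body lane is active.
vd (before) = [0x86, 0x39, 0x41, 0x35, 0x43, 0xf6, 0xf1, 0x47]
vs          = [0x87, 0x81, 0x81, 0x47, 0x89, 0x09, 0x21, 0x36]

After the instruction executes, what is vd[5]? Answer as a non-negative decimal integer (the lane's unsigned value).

vd[5] = 246

VLMAX = VLEN×LMUL/SEW = 256×1/4/8 = 8
AVL=2 ≤ VLMAX=8, so vl = 2
vd[0] add(0x86,0x87) -> 0x0d
vd[1] add(0x39,0x81) -> 0xba
vd[2] tail/keep -> 0x41
vd[3] tail/keep -> 0x35
vd[4] tail/keep -> 0x43
vd[5] tail/keep -> 0xf6
vd[6] tail/keep -> 0xf1
vd[7] tail/keep -> 0x47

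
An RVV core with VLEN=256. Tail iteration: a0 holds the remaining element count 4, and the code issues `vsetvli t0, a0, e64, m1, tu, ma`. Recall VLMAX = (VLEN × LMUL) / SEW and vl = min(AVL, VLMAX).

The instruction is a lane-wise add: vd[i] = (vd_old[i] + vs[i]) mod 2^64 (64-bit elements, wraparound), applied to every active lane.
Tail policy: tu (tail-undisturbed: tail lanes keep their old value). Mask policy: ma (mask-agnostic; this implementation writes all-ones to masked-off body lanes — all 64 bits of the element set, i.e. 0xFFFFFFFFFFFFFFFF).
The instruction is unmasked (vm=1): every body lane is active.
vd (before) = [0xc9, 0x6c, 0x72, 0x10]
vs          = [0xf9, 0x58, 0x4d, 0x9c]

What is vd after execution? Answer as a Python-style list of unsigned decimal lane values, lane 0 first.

vd = [450, 196, 191, 172]

VLMAX = VLEN×LMUL/SEW = 256×1/64 = 4
AVL=4 ≤ VLMAX=4, so vl = 4
vd[0] add(0xc9,0xf9) -> 0x1c2
vd[1] add(0x6c,0x58) -> 0xc4
vd[2] add(0x72,0x4d) -> 0xbf
vd[3] add(0x10,0x9c) -> 0xac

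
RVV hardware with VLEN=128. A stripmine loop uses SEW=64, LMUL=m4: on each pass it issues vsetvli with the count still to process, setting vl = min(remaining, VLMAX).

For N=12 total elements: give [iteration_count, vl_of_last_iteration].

VLMAX = (128 × 4) / 64 = 8 lanes
iterations = ceil(12/8) = 2; final-pass vl = 4

[iterations, last_vl] = [2, 4]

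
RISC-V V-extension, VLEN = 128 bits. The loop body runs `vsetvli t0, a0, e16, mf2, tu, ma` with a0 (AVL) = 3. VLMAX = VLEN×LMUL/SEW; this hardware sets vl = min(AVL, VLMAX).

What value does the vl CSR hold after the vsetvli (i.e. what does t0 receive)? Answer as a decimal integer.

lanes per group: 128·1/2/16 = 4
vl ← min(3, 4) = 3

vl = 3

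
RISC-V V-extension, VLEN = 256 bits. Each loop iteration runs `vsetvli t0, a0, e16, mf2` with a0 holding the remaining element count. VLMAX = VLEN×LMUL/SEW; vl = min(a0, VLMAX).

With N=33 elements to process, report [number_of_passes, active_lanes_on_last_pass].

[iterations, last_vl] = [5, 1]

lanes per group: 256·1/2/16 = 8
33 elements at 8/iter → 5 passes, remainder 1 on the last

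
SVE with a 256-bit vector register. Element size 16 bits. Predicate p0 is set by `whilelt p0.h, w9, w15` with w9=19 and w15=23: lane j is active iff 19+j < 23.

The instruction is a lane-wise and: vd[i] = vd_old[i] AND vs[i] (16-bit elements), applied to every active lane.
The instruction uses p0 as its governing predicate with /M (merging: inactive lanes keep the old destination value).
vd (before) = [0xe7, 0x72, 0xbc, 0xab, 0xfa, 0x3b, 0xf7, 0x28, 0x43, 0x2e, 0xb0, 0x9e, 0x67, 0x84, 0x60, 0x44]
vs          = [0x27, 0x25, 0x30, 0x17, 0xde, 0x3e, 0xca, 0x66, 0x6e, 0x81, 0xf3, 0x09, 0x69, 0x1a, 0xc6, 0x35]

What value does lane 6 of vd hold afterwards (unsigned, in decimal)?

register lanes = 256/16 = 16
p0[j] = (19+j < 23); true for j=0..3 → 4 lanes set
lane  0: and(0xe7,0x27) ⇒ 0x27
lane  1: and(0x72,0x25) ⇒ 0x20
lane  2: and(0xbc,0x30) ⇒ 0x30
lane  3: and(0xab,0x17) ⇒ 0x03
lane  4: tail/keep ⇒ 0xfa
lane  5: tail/keep ⇒ 0x3b
lane  6: tail/keep ⇒ 0xf7
lane  7: tail/keep ⇒ 0x28
lane  8: tail/keep ⇒ 0x43
lane  9: tail/keep ⇒ 0x2e
lane 10: tail/keep ⇒ 0xb0
lane 11: tail/keep ⇒ 0x9e
lane 12: tail/keep ⇒ 0x67
lane 13: tail/keep ⇒ 0x84
lane 14: tail/keep ⇒ 0x60
lane 15: tail/keep ⇒ 0x44

vd[6] = 247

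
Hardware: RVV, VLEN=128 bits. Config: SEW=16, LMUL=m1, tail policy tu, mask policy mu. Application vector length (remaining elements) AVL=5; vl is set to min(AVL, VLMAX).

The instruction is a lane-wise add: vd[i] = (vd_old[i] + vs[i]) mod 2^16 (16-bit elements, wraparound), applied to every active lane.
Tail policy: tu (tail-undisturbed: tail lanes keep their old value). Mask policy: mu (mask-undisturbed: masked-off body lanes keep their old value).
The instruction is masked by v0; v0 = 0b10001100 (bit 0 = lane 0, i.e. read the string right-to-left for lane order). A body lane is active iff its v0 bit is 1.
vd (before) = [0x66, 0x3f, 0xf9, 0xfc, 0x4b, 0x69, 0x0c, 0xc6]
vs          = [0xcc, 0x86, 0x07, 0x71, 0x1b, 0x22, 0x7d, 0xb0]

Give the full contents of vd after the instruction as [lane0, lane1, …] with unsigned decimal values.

vd = [102, 63, 256, 365, 75, 105, 12, 198]

VLMAX = VLEN×LMUL/SEW = 128×1/16 = 8
vl ← min(5, 8) = 5
[0] mask-off/keep = 0x66
[1] mask-off/keep = 0x3f
[2] add(0xf9,0x07) = 0x100
[3] add(0xfc,0x71) = 0x16d
[4] mask-off/keep = 0x4b
[5] tail/keep = 0x69
[6] tail/keep = 0x0c
[7] tail/keep = 0xc6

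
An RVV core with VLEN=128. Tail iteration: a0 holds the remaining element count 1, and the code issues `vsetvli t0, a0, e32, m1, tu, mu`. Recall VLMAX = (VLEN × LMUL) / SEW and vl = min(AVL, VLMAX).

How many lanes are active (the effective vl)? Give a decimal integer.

VLMAX = (128 × 1) / 32 = 4 lanes
vl = min(AVL, VLMAX) = min(1, 4) = 1

vl = 1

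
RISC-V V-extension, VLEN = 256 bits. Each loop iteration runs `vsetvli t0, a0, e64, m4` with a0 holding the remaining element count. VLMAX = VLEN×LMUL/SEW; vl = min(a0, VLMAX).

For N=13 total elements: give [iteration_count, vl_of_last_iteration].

[iterations, last_vl] = [1, 13]

VLMAX = (256 × 4) / 64 = 16 lanes
13 elements at 16/iter → 1 passes, remainder 13 on the last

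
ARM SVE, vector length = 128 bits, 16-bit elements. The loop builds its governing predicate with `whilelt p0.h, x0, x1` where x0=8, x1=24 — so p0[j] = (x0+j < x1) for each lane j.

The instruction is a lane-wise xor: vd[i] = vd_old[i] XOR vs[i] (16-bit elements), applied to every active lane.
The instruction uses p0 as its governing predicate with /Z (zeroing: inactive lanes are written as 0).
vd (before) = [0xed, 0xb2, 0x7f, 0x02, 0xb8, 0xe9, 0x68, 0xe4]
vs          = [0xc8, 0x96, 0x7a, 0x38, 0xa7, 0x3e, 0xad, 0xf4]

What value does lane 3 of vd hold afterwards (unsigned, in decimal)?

vd[3] = 58

lane count: 128 div 16 = 8
whilelt: lane j active iff 8+j < 24 → j < 16 → 8 active
[0] xor(0xed,0xc8) = 0x25
[1] xor(0xb2,0x96) = 0x24
[2] xor(0x7f,0x7a) = 0x05
[3] xor(0x02,0x38) = 0x3a
[4] xor(0xb8,0xa7) = 0x1f
[5] xor(0xe9,0x3e) = 0xd7
[6] xor(0x68,0xad) = 0xc5
[7] xor(0xe4,0xf4) = 0x10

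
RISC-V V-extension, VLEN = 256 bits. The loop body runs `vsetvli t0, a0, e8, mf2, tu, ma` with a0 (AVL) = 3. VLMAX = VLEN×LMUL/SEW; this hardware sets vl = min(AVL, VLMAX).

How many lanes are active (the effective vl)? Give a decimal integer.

VLMAX = (256 × 1/2) / 8 = 16 lanes
vl = min(AVL, VLMAX) = min(3, 16) = 3

vl = 3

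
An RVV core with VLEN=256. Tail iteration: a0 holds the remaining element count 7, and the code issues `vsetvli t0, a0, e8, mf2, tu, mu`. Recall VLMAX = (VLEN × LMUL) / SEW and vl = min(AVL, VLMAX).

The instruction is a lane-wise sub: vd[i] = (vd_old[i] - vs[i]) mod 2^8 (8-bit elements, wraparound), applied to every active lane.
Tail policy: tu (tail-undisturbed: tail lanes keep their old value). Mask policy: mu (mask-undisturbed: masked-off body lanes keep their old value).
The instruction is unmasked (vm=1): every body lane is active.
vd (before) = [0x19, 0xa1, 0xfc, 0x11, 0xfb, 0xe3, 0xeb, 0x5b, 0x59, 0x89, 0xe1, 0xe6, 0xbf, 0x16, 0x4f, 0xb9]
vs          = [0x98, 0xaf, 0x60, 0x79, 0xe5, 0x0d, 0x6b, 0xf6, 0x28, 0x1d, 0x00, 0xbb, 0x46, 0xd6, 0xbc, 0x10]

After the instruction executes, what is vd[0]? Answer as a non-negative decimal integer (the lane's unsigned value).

vd[0] = 129

VLMAX = (256 × 1/2) / 8 = 16 lanes
vl ← min(7, 16) = 7
vd[0] sub(0x19,0x98) -> 0x81
vd[1] sub(0xa1,0xaf) -> 0xf2
vd[2] sub(0xfc,0x60) -> 0x9c
vd[3] sub(0x11,0x79) -> 0x98
vd[4] sub(0xfb,0xe5) -> 0x16
vd[5] sub(0xe3,0x0d) -> 0xd6
vd[6] sub(0xeb,0x6b) -> 0x80
vd[7] tail/keep -> 0x5b
vd[8] tail/keep -> 0x59
vd[9] tail/keep -> 0x89
vd[10] tail/keep -> 0xe1
vd[11] tail/keep -> 0xe6
vd[12] tail/keep -> 0xbf
vd[13] tail/keep -> 0x16
vd[14] tail/keep -> 0x4f
vd[15] tail/keep -> 0xb9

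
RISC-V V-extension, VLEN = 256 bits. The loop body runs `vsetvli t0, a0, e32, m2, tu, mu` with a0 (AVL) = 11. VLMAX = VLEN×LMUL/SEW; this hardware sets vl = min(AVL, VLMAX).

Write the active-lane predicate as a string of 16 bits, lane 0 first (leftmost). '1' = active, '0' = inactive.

predicate = 1111111111100000

lanes per group: 256·2/32 = 16
AVL=11 ≤ VLMAX=16, so vl = 11
bits (lane 0 leftmost): 1111111111100000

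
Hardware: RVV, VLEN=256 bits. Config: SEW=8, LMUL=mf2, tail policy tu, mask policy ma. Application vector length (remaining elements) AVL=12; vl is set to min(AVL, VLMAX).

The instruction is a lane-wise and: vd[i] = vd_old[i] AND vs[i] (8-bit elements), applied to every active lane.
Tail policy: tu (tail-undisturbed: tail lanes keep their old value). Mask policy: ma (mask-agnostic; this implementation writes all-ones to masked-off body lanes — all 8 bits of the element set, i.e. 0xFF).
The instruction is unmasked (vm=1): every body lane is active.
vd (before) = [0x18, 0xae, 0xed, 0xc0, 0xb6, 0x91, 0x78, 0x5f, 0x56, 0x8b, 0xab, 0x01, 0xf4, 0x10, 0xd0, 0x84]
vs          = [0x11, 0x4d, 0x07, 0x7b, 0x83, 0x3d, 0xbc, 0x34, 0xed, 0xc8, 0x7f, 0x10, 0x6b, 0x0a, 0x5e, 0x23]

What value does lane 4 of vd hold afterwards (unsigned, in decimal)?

vd[4] = 130

lanes per group: 256·1/2/8 = 16
vl = min(AVL, VLMAX) = min(12, 16) = 12
[0] and(0x18,0x11) = 0x10
[1] and(0xae,0x4d) = 0x0c
[2] and(0xed,0x07) = 0x05
[3] and(0xc0,0x7b) = 0x40
[4] and(0xb6,0x83) = 0x82
[5] and(0x91,0x3d) = 0x11
[6] and(0x78,0xbc) = 0x38
[7] and(0x5f,0x34) = 0x14
[8] and(0x56,0xed) = 0x44
[9] and(0x8b,0xc8) = 0x88
[10] and(0xab,0x7f) = 0x2b
[11] and(0x01,0x10) = 0x00
[12] tail/keep = 0xf4
[13] tail/keep = 0x10
[14] tail/keep = 0xd0
[15] tail/keep = 0x84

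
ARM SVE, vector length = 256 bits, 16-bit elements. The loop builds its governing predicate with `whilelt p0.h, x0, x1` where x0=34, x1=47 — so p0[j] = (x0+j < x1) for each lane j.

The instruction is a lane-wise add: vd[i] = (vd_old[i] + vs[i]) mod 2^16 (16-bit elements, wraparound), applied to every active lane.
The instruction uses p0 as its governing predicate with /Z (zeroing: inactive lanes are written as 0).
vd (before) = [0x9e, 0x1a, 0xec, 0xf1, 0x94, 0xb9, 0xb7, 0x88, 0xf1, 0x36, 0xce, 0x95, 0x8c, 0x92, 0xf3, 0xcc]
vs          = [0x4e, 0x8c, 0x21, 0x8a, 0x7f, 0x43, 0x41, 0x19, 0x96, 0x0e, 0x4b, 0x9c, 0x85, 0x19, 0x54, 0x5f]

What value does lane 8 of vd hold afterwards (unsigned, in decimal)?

lane count: 256 div 16 = 16
p0[j] = (34+j < 47); true for j=0..12 → 13 lanes set
vd[0] add(0x9e,0x4e) -> 0xec
vd[1] add(0x1a,0x8c) -> 0xa6
vd[2] add(0xec,0x21) -> 0x10d
vd[3] add(0xf1,0x8a) -> 0x17b
vd[4] add(0x94,0x7f) -> 0x113
vd[5] add(0xb9,0x43) -> 0xfc
vd[6] add(0xb7,0x41) -> 0xf8
vd[7] add(0x88,0x19) -> 0xa1
vd[8] add(0xf1,0x96) -> 0x187
vd[9] add(0x36,0x0e) -> 0x44
vd[10] add(0xce,0x4b) -> 0x119
vd[11] add(0x95,0x9c) -> 0x131
vd[12] add(0x8c,0x85) -> 0x111
vd[13] tail/zero -> 0x00
vd[14] tail/zero -> 0x00
vd[15] tail/zero -> 0x00

vd[8] = 391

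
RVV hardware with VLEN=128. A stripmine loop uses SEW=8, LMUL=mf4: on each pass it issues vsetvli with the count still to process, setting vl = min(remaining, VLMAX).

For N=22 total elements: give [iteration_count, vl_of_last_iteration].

[iterations, last_vl] = [6, 2]

VLMAX = (128 × 1/4) / 8 = 4 lanes
N=22: ⌈22/4⌉ = 6 iters; last vl = 22 − 5×4 = 2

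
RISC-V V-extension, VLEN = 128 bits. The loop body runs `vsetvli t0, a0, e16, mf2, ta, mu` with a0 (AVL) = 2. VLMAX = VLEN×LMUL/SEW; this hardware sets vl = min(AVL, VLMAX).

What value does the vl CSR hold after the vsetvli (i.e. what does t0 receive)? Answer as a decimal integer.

lanes per group: 128·1/2/16 = 4
vl ← min(2, 4) = 2

vl = 2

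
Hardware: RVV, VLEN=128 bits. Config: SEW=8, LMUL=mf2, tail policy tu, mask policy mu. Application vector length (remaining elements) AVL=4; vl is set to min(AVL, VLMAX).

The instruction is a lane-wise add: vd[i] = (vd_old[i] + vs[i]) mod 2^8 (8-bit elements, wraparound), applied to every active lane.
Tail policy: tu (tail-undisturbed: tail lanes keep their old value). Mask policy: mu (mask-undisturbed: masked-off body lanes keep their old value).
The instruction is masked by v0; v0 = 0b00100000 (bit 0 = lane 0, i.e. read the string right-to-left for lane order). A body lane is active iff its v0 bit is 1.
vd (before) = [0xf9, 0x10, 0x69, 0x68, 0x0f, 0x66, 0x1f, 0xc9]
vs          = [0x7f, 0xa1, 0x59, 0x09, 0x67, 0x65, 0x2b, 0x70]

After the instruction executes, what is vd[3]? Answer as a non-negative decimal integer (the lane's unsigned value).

vd[3] = 104

VLMAX = (128 × 1/2) / 8 = 8 lanes
vl ← min(4, 8) = 4
vd[0] mask-off/keep -> 0xf9
vd[1] mask-off/keep -> 0x10
vd[2] mask-off/keep -> 0x69
vd[3] mask-off/keep -> 0x68
vd[4] tail/keep -> 0x0f
vd[5] tail/keep -> 0x66
vd[6] tail/keep -> 0x1f
vd[7] tail/keep -> 0xc9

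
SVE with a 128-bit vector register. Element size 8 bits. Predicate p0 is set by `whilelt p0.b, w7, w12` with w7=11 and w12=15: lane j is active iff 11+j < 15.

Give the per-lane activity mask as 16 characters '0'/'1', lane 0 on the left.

lane count: 128 div 8 = 16
active while 11+j < 15, i.e. j ∈ [0,4) capped at 16 ⇒ 4
bits (lane 0 leftmost): 1111000000000000

predicate = 1111000000000000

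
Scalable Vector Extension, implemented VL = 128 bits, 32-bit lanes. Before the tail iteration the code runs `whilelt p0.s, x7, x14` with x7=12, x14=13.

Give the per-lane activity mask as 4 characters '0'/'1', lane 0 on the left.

register lanes = 128/32 = 4
p0[j] = (12+j < 13); true for j=0..0 → 1 lanes set
bits (lane 0 leftmost): 1000

predicate = 1000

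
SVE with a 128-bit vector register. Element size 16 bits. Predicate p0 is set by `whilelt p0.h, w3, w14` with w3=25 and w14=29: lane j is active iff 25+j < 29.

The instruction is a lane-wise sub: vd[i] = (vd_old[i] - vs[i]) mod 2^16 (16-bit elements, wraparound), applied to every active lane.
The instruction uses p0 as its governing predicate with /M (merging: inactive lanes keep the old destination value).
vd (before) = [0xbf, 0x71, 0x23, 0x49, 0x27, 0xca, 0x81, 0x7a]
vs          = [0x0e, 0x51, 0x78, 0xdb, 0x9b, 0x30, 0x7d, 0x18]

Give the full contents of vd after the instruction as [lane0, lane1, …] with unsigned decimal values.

register lanes = 128/16 = 8
p0[j] = (25+j < 29); true for j=0..3 → 4 lanes set
  i=0: sub(0xbf,0x0e) → 177
  i=1: sub(0x71,0x51) → 32
  i=2: sub(0x23,0x78) → 65451
  i=3: sub(0x49,0xdb) → 65390
  i=4: tail/keep → 39
  i=5: tail/keep → 202
  i=6: tail/keep → 129
  i=7: tail/keep → 122

vd = [177, 32, 65451, 65390, 39, 202, 129, 122]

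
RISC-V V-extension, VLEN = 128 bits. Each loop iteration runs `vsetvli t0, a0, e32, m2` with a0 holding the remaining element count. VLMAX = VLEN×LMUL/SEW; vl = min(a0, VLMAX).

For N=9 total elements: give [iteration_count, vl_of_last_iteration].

VLMAX = VLEN×LMUL/SEW = 128×2/32 = 8
N=9: ⌈9/8⌉ = 2 iters; last vl = 9 − 1×8 = 1

[iterations, last_vl] = [2, 1]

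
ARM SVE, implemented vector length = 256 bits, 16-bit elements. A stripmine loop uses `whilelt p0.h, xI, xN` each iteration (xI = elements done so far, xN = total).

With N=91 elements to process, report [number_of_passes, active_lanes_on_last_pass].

[iterations, last_vl] = [6, 11]

register lanes = 256/16 = 16
iterations = ceil(91/16) = 6; final-pass vl = 11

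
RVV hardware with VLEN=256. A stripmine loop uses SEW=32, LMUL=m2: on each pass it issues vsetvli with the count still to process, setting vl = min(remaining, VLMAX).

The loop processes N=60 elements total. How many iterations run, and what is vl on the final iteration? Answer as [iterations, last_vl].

lanes per group: 256·2/32 = 16
iterations = ceil(60/16) = 4; final-pass vl = 12

[iterations, last_vl] = [4, 12]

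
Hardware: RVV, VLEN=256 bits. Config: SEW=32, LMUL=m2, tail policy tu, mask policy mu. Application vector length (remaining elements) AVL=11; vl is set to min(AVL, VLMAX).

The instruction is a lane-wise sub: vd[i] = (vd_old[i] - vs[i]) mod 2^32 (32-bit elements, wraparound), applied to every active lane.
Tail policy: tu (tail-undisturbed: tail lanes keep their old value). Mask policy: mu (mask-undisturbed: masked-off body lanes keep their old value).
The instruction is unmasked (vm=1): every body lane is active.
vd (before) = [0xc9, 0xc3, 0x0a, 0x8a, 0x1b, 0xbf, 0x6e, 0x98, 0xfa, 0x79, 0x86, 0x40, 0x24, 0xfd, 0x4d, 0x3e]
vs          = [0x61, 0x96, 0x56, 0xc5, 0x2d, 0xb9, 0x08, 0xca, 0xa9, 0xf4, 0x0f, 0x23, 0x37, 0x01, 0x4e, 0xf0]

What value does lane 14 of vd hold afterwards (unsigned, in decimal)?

vd[14] = 77

VLMAX = (256 × 2) / 32 = 16 lanes
vl ← min(11, 16) = 11
  i=0: sub(0xc9,0x61) → 104
  i=1: sub(0xc3,0x96) → 45
  i=2: sub(0x0a,0x56) → 4294967220
  i=3: sub(0x8a,0xc5) → 4294967237
  i=4: sub(0x1b,0x2d) → 4294967278
  i=5: sub(0xbf,0xb9) → 6
  i=6: sub(0x6e,0x08) → 102
  i=7: sub(0x98,0xca) → 4294967246
  i=8: sub(0xfa,0xa9) → 81
  i=9: sub(0x79,0xf4) → 4294967173
  i=10: sub(0x86,0x0f) → 119
  i=11: tail/keep → 64
  i=12: tail/keep → 36
  i=13: tail/keep → 253
  i=14: tail/keep → 77
  i=15: tail/keep → 62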